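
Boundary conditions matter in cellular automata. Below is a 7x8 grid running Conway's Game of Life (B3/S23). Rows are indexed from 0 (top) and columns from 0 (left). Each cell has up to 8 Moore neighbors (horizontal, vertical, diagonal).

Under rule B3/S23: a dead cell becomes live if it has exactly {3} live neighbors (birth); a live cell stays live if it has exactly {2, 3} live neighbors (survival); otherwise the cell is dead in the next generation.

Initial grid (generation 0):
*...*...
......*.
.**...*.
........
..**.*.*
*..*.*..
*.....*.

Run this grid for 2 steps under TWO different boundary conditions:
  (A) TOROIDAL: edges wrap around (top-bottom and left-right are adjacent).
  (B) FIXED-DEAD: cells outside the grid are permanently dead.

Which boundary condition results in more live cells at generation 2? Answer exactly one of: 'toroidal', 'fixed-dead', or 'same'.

Under TOROIDAL boundary, generation 2:
.*...*..
......*.
*.*...*.
...*....
*....***
*....***
*..*.**.
Population = 19

Under FIXED-DEAD boundary, generation 2:
........
........
..*.....
...*....
.....**.
.*.**...
..*.....
Population = 8

Comparison: toroidal=19, fixed-dead=8 -> toroidal

Answer: toroidal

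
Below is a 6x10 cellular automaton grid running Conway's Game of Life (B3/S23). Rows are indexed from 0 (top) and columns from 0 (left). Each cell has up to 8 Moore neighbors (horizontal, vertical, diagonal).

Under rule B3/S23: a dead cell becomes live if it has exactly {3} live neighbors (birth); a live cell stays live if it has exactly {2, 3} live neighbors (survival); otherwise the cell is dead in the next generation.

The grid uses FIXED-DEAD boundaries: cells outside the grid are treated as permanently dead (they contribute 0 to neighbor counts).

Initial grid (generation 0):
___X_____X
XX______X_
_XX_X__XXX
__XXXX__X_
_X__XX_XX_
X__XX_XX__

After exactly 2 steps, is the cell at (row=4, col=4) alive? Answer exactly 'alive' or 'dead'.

Simulating step by step:
Generation 0 (given above): 26 live cells
Generation 1: 16 live cells
__________
XX_X___X__
X___XX_X_X
__________
_X______X_
___XX_XXX_
Generation 2: 14 live cells
__________
XX__X_X_X_
XX__X_X_X_
________X_
________X_
_______XX_

Cell (4,4) at generation 2: 0 -> dead

Answer: dead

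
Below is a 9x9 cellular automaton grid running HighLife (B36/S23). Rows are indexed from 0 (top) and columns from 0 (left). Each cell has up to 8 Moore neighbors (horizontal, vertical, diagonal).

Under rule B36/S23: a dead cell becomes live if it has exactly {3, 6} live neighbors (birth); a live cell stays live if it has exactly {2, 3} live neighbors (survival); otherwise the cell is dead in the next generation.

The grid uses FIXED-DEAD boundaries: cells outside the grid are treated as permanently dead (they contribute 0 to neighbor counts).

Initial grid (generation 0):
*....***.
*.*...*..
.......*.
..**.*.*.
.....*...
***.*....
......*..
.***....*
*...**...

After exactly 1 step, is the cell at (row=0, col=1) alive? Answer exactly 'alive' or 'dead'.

Simulating step by step:
Generation 0 (given above): 25 live cells
Generation 1: 25 live cells
.*...***.
.*...*...
.***...*.
....*....
.....**..
.*...*...
*........
.*****...
.****....

Cell (0,1) at generation 1: 1 -> alive

Answer: alive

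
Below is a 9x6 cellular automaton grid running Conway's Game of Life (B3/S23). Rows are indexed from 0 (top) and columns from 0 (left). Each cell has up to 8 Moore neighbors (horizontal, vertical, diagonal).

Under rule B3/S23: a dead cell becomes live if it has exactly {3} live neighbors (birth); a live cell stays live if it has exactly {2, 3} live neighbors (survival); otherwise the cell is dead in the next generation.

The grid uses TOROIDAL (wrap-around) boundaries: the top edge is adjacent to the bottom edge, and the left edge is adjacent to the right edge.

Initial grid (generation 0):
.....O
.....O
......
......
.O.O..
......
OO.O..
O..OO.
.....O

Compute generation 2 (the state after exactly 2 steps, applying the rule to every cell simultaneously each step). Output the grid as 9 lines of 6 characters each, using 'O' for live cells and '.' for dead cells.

Simulating step by step:
Generation 0 (given above): 11 live cells
Generation 1: 18 live cells
O...OO
......
......
......
......
OO....
OOOOOO
OOOOO.
O....O
Generation 2: 6 live cells
(generation 2 grid is the final answer)

Answer: O...O.
.....O
......
......
......
...OO.
......
......
..O...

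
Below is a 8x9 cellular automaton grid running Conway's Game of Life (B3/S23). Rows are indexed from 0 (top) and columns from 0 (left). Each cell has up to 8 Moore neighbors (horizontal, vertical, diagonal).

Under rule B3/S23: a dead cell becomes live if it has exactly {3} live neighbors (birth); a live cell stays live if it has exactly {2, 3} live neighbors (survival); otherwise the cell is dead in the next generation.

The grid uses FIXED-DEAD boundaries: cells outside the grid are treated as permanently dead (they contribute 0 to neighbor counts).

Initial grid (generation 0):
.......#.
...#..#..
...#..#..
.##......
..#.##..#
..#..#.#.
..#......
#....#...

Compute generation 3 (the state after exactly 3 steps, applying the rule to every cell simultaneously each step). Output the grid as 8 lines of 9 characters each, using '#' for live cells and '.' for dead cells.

Answer: .........
...###...
.######..
.##.#.#..
...#.....
.###.....
.###.....
.........

Derivation:
Simulating step by step:
Generation 0 (given above): 17 live cells
Generation 1: 18 live cells
.........
......##.
...#.....
.##.##...
..#.###..
.##.###..
.#....#..
.........
Generation 2: 15 live cells
.........
.........
..#####..
.##...#..
.........
.##.#..#.
.##...#..
.........
Generation 3: 20 live cells
(generation 3 grid is the final answer)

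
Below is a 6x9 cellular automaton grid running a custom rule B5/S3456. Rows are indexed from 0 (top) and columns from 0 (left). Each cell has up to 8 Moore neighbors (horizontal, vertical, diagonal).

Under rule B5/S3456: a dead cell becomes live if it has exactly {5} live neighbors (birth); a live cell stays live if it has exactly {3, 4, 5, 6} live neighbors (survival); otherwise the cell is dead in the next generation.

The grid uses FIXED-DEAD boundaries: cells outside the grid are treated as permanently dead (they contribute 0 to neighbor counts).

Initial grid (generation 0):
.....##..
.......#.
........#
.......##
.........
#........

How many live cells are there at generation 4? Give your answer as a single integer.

Simulating step by step:
Generation 0 (given above): 7 live cells
Generation 1: 1 live cells
.........
.........
........#
.........
.........
.........
Generation 2: 0 live cells
.........
.........
.........
.........
.........
.........
Generation 3: 0 live cells
.........
.........
.........
.........
.........
.........
Generation 4: 0 live cells
.........
.........
.........
.........
.........
.........
Population at generation 4: 0

Answer: 0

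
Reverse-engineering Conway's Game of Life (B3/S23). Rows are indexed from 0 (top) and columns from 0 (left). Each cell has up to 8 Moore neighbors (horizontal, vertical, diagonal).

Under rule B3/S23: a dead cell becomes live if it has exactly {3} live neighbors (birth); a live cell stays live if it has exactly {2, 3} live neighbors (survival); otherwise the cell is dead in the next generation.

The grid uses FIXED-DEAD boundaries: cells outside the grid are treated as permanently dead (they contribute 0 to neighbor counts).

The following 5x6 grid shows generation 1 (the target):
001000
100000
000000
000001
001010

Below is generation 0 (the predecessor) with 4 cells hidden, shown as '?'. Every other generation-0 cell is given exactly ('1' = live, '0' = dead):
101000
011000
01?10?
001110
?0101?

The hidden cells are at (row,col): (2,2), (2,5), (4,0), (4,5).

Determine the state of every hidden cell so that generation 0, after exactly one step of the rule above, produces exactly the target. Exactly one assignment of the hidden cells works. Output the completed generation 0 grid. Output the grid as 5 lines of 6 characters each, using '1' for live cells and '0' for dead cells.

Hidden generation-0 cells (in order): (2,2), (2,5), (4,0), (4,5).
A hidden cell only influences target cells in its own 3x3 neighborhood. Try each of the 2^4 = 16 assignments, step the completed generation 0 forward once under B3/S23, and compare with the target:
  (2,2)=0 (2,5)=0 (4,0)=0 (4,5)=0 -> step gives (1,3)='1' but target has '0' -> reject
  (2,2)=0 (2,5)=0 (4,0)=0 (4,5)=1 -> step gives (1,3)='1' but target has '0' -> reject
  (2,2)=0 (2,5)=0 (4,0)=1 (4,5)=0 -> step gives (1,3)='1' but target has '0' -> reject
  (2,2)=0 (2,5)=0 (4,0)=1 (4,5)=1 -> step gives (1,3)='1' but target has '0' -> reject
  (2,2)=0 (2,5)=1 (4,0)=0 (4,5)=0 -> step gives (1,3)='1' but target has '0' -> reject
  (2,2)=0 (2,5)=1 (4,0)=0 (4,5)=1 -> step gives (1,3)='1' but target has '0' -> reject
  (2,2)=0 (2,5)=1 (4,0)=1 (4,5)=0 -> step gives (1,3)='1' but target has '0' -> reject
  (2,2)=0 (2,5)=1 (4,0)=1 (4,5)=1 -> step gives (1,3)='1' but target has '0' -> reject
  (2,2)=1 (2,5)=0 (4,0)=0 (4,5)=0 -> step gives (2,4)='1' but target has '0' -> reject
  (2,2)=1 (2,5)=0 (4,0)=0 (4,5)=1 -> step gives (2,4)='1' but target has '0' -> reject
  (2,2)=1 (2,5)=0 (4,0)=1 (4,5)=0 -> step gives (2,4)='1' but target has '0' -> reject
  (2,2)=1 (2,5)=0 (4,0)=1 (4,5)=1 -> step gives (2,4)='1' but target has '0' -> reject
  (2,2)=1 (2,5)=1 (4,0)=0 (4,5)=0 -> step reproduces the target at every cell -> ACCEPT
  (2,2)=1 (2,5)=1 (4,0)=0 (4,5)=1 -> step gives (3,5)='0' but target has '1' -> reject
  (2,2)=1 (2,5)=1 (4,0)=1 (4,5)=0 -> step gives (4,1)='1' but target has '0' -> reject
  (2,2)=1 (2,5)=1 (4,0)=1 (4,5)=1 -> step gives (3,5)='0' but target has '1' -> reject
Unique solution: (2,2)=live, (2,5)=live, (4,0)=dead, (4,5)=dead.
Check: live-neighbor counts of every cell in the completed generation 0:
142200
355421
246541
145643
022522
Applying B3/S23 to generation 0 with these counts gives:
001000
100000
000000
000001
001010
which matches the target exactly.

Answer: 101000
011000
011101
001110
001010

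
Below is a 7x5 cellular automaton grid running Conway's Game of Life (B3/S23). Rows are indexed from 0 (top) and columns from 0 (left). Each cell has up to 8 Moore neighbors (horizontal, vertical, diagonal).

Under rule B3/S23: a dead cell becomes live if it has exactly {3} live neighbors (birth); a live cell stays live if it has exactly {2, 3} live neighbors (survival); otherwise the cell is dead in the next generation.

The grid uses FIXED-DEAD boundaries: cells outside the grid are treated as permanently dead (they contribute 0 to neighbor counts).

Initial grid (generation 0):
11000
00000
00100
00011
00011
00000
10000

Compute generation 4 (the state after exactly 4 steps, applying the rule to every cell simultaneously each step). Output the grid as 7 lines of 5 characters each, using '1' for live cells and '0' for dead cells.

Simulating step by step:
Generation 0 (given above): 8 live cells
Generation 1: 6 live cells
00000
01000
00010
00101
00011
00000
00000
Generation 2: 6 live cells
00000
00000
00110
00101
00011
00000
00000
Generation 3: 6 live cells
00000
00000
00110
00101
00011
00000
00000
Generation 4: 6 live cells
(generation 4 grid is the final answer)

Answer: 00000
00000
00110
00101
00011
00000
00000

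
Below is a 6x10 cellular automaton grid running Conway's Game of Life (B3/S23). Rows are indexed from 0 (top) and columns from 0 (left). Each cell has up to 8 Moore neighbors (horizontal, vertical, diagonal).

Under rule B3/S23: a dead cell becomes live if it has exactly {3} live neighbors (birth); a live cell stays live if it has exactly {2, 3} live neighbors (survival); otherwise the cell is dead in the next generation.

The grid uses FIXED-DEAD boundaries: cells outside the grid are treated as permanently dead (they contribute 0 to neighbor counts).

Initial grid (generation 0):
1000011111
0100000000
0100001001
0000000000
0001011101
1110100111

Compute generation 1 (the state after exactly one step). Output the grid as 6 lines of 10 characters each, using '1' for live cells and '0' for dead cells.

Answer: 0000001110
1100010001
0000000000
0000010110
0111111101
0111110101

Derivation:
Simulating step by step:
Generation 0 (given above): 22 live cells
Generation 1: 25 live cells
(generation 1 grid is the final answer)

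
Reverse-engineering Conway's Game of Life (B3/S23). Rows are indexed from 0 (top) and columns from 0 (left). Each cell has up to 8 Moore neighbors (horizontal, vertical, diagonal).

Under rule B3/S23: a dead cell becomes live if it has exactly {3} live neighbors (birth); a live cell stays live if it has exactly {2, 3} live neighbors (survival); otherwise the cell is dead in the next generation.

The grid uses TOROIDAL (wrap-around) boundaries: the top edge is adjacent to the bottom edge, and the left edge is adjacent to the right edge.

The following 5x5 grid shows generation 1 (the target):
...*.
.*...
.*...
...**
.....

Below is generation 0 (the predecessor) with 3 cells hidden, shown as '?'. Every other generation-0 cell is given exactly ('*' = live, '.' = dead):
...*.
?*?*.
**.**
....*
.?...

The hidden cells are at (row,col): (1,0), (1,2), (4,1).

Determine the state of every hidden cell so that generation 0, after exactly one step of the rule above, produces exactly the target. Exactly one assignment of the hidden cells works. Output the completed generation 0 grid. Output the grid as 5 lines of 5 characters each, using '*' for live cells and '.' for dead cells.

Answer: ...*.
.***.
**.**
....*
.....

Derivation:
Hidden generation-0 cells (in order): (1,0), (1,2), (4,1).
A hidden cell only influences target cells in its own 3x3 neighborhood. Try each of the 2^3 = 8 assignments, step the completed generation 0 forward once under B3/S23, and compare with the target:
  (1,0)=. (1,2)=. (4,1)=. -> step gives (0,2)='*' but target has '.' -> reject
  (1,0)=. (1,2)=. (4,1)=* -> step gives (0,3)='.' but target has '*' -> reject
  (1,0)=. (1,2)=* (4,1)=. -> step reproduces the target at every cell -> ACCEPT
  (1,0)=. (1,2)=* (4,1)=* -> step gives (0,1)='*' but target has '.' -> reject
  (1,0)=* (1,2)=. (4,1)=. -> step gives (0,2)='*' but target has '.' -> reject
  (1,0)=* (1,2)=. (4,1)=* -> step gives (0,0)='*' but target has '.' -> reject
  (1,0)=* (1,2)=* (4,1)=. -> step gives (0,1)='*' but target has '.' -> reject
  (1,0)=* (1,2)=* (4,1)=* -> step gives (0,0)='*' but target has '.' -> reject
Unique solution: (1,0)=dead, (1,2)=live, (4,1)=dead.
Check: live-neighbor counts of every cell in the completed generation 0:
12422
43545
43544
42233
10122
Applying B3/S23 to generation 0 with these counts gives:
...*.
.*...
.*...
...**
.....
which matches the target exactly.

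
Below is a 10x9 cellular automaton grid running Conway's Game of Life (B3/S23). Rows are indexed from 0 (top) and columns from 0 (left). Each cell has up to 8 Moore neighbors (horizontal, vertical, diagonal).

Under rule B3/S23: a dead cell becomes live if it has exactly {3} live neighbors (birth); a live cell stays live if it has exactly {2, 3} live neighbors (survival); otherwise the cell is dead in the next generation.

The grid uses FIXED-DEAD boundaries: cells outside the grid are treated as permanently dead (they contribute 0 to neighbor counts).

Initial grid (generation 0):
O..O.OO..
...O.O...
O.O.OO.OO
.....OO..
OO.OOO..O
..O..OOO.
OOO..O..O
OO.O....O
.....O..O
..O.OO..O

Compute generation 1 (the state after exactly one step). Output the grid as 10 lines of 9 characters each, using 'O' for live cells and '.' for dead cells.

Simulating step by step:
Generation 0 (given above): 39 live cells
Generation 1: 33 live cells
(generation 1 grid is the final answer)

Answer: .....OO..
.OOO...O.
...O...O.
O.O.....O
.OOO.....
.......OO
O..OOO..O
O...O..OO
.OOO.O.OO
....OO...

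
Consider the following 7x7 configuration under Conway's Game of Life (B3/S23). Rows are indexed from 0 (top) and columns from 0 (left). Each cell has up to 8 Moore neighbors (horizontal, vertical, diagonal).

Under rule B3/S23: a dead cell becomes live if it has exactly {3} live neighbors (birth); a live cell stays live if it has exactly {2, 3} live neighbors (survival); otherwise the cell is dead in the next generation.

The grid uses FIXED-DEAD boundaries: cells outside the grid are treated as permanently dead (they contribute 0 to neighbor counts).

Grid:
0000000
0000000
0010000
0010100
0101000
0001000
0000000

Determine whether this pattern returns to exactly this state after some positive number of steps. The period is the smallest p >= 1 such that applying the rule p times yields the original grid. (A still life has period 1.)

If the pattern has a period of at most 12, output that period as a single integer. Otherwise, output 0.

Answer: 2

Derivation:
Simulating and comparing each generation to the original:
Gen 0 (original, given above): 6 live cells
Gen 1: 6 live cells, differs from original
Gen 2: 6 live cells, MATCHES original -> period = 2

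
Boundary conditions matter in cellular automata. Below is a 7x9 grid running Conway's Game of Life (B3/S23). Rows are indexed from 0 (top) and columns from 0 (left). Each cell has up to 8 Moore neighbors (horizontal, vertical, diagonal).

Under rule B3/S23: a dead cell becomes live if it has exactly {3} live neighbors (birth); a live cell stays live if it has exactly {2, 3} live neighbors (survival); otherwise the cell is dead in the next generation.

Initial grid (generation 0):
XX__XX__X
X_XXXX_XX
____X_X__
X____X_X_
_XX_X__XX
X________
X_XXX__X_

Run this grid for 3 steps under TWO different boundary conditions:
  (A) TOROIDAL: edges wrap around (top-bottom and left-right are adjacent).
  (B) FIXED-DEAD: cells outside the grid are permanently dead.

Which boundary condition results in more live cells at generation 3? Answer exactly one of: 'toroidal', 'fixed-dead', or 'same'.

Answer: toroidal

Derivation:
Under TOROIDAL boundary, generation 3:
__X_XX___
_XX_XX___
___XX_X__
_X___X_XX
XX___X_X_
XX___XXXX
_X___X___
Population = 26

Under FIXED-DEAD boundary, generation 3:
_________
X_X__X_X_
X__XX____
_____X___
X__XXX___
X_XX_____
_________
Population = 15

Comparison: toroidal=26, fixed-dead=15 -> toroidal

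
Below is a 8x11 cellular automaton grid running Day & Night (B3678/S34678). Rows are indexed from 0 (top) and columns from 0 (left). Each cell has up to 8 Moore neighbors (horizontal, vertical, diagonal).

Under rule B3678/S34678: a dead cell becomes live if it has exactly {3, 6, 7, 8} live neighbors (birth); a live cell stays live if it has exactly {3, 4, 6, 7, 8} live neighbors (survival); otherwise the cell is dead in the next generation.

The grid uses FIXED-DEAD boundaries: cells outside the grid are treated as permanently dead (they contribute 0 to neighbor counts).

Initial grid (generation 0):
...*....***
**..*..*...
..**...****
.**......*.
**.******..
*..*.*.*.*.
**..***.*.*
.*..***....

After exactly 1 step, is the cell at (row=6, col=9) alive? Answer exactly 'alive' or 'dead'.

Answer: alive

Derivation:
Simulating step by step:
Generation 0 (given above): 41 live cells
Generation 1: 39 live cells
...........
.......***.
*.**....**.
**...*..***
**.*******.
*..****..*.
****.*...*.
*...*.**...

Cell (6,9) at generation 1: 1 -> alive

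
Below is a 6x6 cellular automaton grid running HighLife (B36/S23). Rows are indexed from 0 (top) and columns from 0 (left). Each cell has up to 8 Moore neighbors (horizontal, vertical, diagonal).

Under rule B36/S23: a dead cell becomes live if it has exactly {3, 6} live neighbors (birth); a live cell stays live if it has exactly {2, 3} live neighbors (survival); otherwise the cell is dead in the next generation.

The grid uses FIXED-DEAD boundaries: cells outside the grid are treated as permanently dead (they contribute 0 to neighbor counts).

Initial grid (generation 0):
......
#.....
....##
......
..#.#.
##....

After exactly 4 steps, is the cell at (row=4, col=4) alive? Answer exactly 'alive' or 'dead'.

Simulating step by step:
Generation 0 (given above): 7 live cells
Generation 1: 5 live cells
......
......
......
...###
.#....
.#....
Generation 2: 4 live cells
......
......
....#.
....#.
..#.#.
......
Generation 3: 3 live cells
......
......
......
....##
...#..
......
Generation 4: 2 live cells
......
......
......
....#.
....#.
......

Cell (4,4) at generation 4: 1 -> alive

Answer: alive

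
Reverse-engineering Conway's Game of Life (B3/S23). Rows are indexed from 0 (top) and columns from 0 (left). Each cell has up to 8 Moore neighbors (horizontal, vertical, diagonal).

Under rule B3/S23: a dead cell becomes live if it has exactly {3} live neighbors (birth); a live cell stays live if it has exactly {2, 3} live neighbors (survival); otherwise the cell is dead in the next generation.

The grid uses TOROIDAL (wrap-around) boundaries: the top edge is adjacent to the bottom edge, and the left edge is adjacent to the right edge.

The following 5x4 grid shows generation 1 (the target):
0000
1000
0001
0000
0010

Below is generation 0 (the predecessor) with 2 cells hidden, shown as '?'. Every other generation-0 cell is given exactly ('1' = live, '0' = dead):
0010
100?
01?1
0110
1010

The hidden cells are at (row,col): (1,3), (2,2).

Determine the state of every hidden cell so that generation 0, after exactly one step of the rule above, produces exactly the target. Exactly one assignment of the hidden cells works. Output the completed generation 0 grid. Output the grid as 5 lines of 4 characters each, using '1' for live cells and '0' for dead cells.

Hidden generation-0 cells (in order): (1,3), (2,2).
A hidden cell only influences target cells in its own 3x3 neighborhood. Try each of the 2^2 = 4 assignments, step the completed generation 0 forward once under B3/S23, and compare with the target:
  (1,3)=0 (2,2)=0 -> step gives (1,1)='1' but target has '0' -> reject
  (1,3)=0 (2,2)=1 -> step reproduces the target at every cell -> ACCEPT
  (1,3)=1 (2,2)=0 -> step gives (0,0)='1' but target has '0' -> reject
  (1,3)=1 (2,2)=1 -> step gives (0,0)='1' but target has '0' -> reject
Unique solution: (1,3)=dead, (2,2)=live.
Check: live-neighbor counts of every cell in the completed generation 0:
2414
2444
4443
4555
1534
Applying B3/S23 to generation 0 with these counts gives:
0000
1000
0001
0000
0010
which matches the target exactly.

Answer: 0010
1000
0111
0110
1010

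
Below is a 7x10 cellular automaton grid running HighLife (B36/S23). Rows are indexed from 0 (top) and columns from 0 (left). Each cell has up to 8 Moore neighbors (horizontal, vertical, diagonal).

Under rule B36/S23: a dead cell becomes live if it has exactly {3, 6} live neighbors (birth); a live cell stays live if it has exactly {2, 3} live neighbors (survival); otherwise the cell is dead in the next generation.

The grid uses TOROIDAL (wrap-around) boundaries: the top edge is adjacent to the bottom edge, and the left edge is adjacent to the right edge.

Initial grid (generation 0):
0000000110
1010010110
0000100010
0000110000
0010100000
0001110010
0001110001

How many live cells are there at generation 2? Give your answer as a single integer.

Simulating step by step:
Generation 0 (given above): 21 live cells
Generation 1: 18 live cells
0001010100
0000001000
0001101111
0000110000
0000000000
0010000000
0001011101
Generation 2: 22 live cells
0000011110
0001000000
0001101110
0001111110
0000000000
0000001000
0011010110
Population at generation 2: 22

Answer: 22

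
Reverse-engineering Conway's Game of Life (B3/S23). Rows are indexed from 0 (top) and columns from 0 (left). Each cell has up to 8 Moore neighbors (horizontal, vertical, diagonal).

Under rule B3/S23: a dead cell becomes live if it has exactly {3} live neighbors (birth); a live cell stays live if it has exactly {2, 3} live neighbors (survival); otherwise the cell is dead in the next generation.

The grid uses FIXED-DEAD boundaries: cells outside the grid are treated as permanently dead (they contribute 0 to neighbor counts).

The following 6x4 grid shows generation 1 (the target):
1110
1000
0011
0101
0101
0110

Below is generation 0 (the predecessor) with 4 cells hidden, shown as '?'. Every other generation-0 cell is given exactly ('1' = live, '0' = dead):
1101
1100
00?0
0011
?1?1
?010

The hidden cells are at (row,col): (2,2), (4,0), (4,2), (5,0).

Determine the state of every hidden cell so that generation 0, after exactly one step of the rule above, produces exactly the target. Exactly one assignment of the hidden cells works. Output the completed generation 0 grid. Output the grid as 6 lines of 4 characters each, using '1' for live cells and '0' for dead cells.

Hidden generation-0 cells (in order): (2,2), (4,0), (4,2), (5,0).
A hidden cell only influences target cells in its own 3x3 neighborhood. Try each of the 2^4 = 16 assignments, step the completed generation 0 forward once under B3/S23, and compare with the target:
  (2,2)=0 (4,0)=0 (4,2)=0 (5,0)=0 -> step gives (1,1)='1' but target has '0' -> reject
  (2,2)=0 (4,0)=0 (4,2)=0 (5,0)=1 -> step gives (1,1)='1' but target has '0' -> reject
  (2,2)=0 (4,0)=0 (4,2)=1 (5,0)=0 -> step gives (1,1)='1' but target has '0' -> reject
  (2,2)=0 (4,0)=0 (4,2)=1 (5,0)=1 -> step gives (1,1)='1' but target has '0' -> reject
  (2,2)=0 (4,0)=1 (4,2)=0 (5,0)=0 -> step gives (1,1)='1' but target has '0' -> reject
  (2,2)=0 (4,0)=1 (4,2)=0 (5,0)=1 -> step gives (1,1)='1' but target has '0' -> reject
  (2,2)=0 (4,0)=1 (4,2)=1 (5,0)=0 -> step gives (1,1)='1' but target has '0' -> reject
  (2,2)=0 (4,0)=1 (4,2)=1 (5,0)=1 -> step gives (1,1)='1' but target has '0' -> reject
  (2,2)=1 (4,0)=0 (4,2)=0 (5,0)=0 -> step gives (5,1)='0' but target has '1' -> reject
  (2,2)=1 (4,0)=0 (4,2)=0 (5,0)=1 -> step reproduces the target at every cell -> ACCEPT
  (2,2)=1 (4,0)=0 (4,2)=1 (5,0)=0 -> step gives (3,1)='0' but target has '1' -> reject
  (2,2)=1 (4,0)=0 (4,2)=1 (5,0)=1 -> step gives (3,1)='0' but target has '1' -> reject
  (2,2)=1 (4,0)=1 (4,2)=0 (5,0)=0 -> step gives (3,1)='0' but target has '1' -> reject
  (2,2)=1 (4,0)=1 (4,2)=0 (5,0)=1 -> step gives (3,1)='0' but target has '1' -> reject
  (2,2)=1 (4,0)=1 (4,2)=1 (5,0)=0 -> step gives (3,1)='0' but target has '1' -> reject
  (2,2)=1 (4,0)=1 (4,2)=1 (5,0)=1 -> step gives (3,1)='0' but target has '1' -> reject
Unique solution: (2,2)=live, (4,0)=dead, (4,2)=dead, (5,0)=live.
Check: live-neighbor counts of every cell in the completed generation 0:
3330
3442
2433
1343
2353
1322
Applying B3/S23 to generation 0 with these counts gives:
1110
1000
0011
0101
0101
0110
which matches the target exactly.

Answer: 1101
1100
0010
0011
0101
1010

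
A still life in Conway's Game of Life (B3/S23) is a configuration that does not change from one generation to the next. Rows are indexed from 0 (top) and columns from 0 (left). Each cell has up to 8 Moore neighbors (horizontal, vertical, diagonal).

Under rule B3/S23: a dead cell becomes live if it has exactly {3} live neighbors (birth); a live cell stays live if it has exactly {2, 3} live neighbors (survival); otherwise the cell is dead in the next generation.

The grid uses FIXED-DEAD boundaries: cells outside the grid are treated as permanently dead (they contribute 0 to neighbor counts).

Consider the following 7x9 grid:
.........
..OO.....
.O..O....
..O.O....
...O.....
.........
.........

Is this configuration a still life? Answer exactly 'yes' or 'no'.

Compute generation 1 and compare to generation 0 (given above):
Generation 1:
.........
..OO.....
.O..O....
..O.O....
...O.....
.........
.........
The grids are IDENTICAL -> still life.

Answer: yes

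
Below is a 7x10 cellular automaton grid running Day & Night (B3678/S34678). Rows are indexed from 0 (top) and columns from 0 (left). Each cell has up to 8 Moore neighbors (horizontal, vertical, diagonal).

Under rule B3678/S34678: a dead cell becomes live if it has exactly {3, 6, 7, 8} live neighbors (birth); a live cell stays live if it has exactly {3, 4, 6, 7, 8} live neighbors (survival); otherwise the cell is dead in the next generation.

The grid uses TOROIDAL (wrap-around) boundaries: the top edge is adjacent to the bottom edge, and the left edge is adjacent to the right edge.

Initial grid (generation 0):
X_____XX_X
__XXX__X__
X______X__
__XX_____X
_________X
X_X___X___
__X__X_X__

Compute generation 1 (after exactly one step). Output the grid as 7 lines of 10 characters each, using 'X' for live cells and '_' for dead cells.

Answer: _XX_XXXX__
XX_____X_X
_X__X___X_
X_______X_
XXXX______
_X________
X______XXX

Derivation:
Simulating step by step:
Generation 0 (given above): 20 live cells
Generation 1: 24 live cells
(generation 1 grid is the final answer)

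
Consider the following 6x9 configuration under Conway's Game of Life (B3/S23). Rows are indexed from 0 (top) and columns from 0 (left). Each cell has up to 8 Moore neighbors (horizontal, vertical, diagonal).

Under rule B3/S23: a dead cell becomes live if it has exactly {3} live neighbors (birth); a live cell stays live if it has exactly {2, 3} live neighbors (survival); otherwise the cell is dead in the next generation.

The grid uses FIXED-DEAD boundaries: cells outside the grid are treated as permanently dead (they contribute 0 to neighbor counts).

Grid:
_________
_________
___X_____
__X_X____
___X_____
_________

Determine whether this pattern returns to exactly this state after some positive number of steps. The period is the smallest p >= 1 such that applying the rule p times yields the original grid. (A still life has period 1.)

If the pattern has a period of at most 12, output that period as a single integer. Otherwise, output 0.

Answer: 1

Derivation:
Simulating and comparing each generation to the original:
Gen 0 (original, given above): 4 live cells
Gen 1: 4 live cells, MATCHES original -> period = 1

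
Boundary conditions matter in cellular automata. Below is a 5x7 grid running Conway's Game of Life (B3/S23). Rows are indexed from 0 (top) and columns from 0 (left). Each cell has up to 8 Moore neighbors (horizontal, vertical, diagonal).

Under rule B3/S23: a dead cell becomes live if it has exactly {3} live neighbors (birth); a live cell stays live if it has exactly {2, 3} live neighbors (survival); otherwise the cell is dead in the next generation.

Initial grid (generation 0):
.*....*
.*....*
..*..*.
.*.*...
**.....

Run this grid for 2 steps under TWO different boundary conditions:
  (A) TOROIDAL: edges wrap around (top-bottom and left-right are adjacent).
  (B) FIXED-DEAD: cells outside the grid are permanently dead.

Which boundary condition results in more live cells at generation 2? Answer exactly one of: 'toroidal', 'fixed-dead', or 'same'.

Under TOROIDAL boundary, generation 2:
.....**
...*.**
.......
.......
.......
Population = 5

Under FIXED-DEAD boundary, generation 2:
.......
.**....
.......
.......
*.*....
Population = 4

Comparison: toroidal=5, fixed-dead=4 -> toroidal

Answer: toroidal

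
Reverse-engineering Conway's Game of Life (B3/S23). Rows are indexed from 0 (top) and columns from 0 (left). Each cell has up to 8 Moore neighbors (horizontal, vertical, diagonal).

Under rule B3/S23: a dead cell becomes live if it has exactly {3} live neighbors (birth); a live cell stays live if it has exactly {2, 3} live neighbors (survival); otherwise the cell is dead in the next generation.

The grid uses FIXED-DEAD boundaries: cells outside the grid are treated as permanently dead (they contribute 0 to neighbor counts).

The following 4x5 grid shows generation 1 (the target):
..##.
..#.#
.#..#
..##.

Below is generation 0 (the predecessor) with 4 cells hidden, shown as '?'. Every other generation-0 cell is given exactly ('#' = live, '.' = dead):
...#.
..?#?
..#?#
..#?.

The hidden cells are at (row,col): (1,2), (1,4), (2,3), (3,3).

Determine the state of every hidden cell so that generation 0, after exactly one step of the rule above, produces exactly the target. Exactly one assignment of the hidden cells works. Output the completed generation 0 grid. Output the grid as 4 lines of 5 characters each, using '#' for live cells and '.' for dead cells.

Answer: ...#.
..##.
..#.#
..##.

Derivation:
Hidden generation-0 cells (in order): (1,2), (1,4), (2,3), (3,3).
A hidden cell only influences target cells in its own 3x3 neighborhood. Try each of the 2^4 = 16 assignments, step the completed generation 0 forward once under B3/S23, and compare with the target:
  (1,2)=. (1,4)=. (2,3)=. (3,3)=. -> step gives (0,2)='.' but target has '#' -> reject
  (1,2)=. (1,4)=. (2,3)=. (3,3)=# -> step gives (0,2)='.' but target has '#' -> reject
  (1,2)=. (1,4)=. (2,3)=# (3,3)=. -> step gives (0,2)='.' but target has '#' -> reject
  (1,2)=. (1,4)=. (2,3)=# (3,3)=# -> step gives (0,2)='.' but target has '#' -> reject
  (1,2)=. (1,4)=# (2,3)=. (3,3)=. -> step gives (0,2)='.' but target has '#' -> reject
  (1,2)=. (1,4)=# (2,3)=. (3,3)=# -> step gives (0,2)='.' but target has '#' -> reject
  (1,2)=. (1,4)=# (2,3)=# (3,3)=. -> step gives (0,2)='.' but target has '#' -> reject
  (1,2)=. (1,4)=# (2,3)=# (3,3)=# -> step gives (0,2)='.' but target has '#' -> reject
  (1,2)=# (1,4)=. (2,3)=. (3,3)=. -> step gives (2,2)='#' but target has '.' -> reject
  (1,2)=# (1,4)=. (2,3)=. (3,3)=# -> step reproduces the target at every cell -> ACCEPT
  (1,2)=# (1,4)=. (2,3)=# (3,3)=. -> step gives (1,2)='.' but target has '#' -> reject
  (1,2)=# (1,4)=. (2,3)=# (3,3)=# -> step gives (1,2)='.' but target has '#' -> reject
  (1,2)=# (1,4)=# (2,3)=. (3,3)=. -> step gives (0,4)='#' but target has '.' -> reject
  (1,2)=# (1,4)=# (2,3)=. (3,3)=# -> step gives (0,4)='#' but target has '.' -> reject
  (1,2)=# (1,4)=# (2,3)=# (3,3)=. -> step gives (0,4)='#' but target has '.' -> reject
  (1,2)=# (1,4)=# (2,3)=# (3,3)=# -> step gives (0,4)='#' but target has '.' -> reject
Unique solution: (1,2)=live, (1,4)=dead, (2,3)=dead, (3,3)=live.
Check: live-neighbor counts of every cell in the completed generation 0:
01322
02343
03462
02232
Applying B3/S23 to generation 0 with these counts gives:
..##.
..#.#
.#..#
..##.
which matches the target exactly.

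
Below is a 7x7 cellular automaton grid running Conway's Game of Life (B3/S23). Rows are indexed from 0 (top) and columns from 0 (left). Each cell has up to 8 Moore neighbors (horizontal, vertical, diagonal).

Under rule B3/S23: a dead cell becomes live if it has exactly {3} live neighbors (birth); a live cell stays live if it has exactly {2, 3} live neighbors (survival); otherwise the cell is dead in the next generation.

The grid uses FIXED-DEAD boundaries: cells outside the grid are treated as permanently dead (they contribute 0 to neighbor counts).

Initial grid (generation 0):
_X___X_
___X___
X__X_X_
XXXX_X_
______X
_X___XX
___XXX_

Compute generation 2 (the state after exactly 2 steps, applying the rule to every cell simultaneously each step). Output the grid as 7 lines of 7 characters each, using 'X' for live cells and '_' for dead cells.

Simulating step by step:
Generation 0 (given above): 18 live cells
Generation 1: 16 live cells
_______
__X____
X__X___
XXXX_XX
X___X_X
______X
____XXX
Generation 2: 17 live cells
(generation 2 grid is the final answer)

Answer: _______
_______
X__XX__
X_XX_XX
X_XXX_X
____X_X
_____XX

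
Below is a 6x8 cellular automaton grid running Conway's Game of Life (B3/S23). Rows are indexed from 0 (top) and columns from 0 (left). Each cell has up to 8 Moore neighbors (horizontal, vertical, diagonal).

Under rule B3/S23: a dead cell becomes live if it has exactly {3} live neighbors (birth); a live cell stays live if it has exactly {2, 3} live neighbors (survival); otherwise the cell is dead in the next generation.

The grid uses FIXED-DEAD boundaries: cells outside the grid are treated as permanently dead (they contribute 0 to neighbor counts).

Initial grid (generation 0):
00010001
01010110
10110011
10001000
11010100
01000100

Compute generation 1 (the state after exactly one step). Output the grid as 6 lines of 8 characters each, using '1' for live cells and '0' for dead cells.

Answer: 00101010
01010100
10110011
10001110
11100100
11101000

Derivation:
Simulating step by step:
Generation 0 (given above): 19 live cells
Generation 1: 23 live cells
(generation 1 grid is the final answer)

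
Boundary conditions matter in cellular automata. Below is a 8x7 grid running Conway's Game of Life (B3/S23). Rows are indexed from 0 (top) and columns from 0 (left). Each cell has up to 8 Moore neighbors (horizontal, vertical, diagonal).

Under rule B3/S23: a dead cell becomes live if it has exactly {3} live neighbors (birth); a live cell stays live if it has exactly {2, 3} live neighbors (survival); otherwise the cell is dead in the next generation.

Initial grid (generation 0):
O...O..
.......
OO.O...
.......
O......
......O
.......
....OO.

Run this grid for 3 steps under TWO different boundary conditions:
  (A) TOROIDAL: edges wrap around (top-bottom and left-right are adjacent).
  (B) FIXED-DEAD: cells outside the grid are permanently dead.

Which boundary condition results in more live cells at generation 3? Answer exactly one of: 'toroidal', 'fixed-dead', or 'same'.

Under TOROIDAL boundary, generation 3:
.....OO
.....O.
.......
.......
.......
.......
.....O.
......O
Population = 5

Under FIXED-DEAD boundary, generation 3:
.......
.......
.......
.......
.......
.......
.......
.......
Population = 0

Comparison: toroidal=5, fixed-dead=0 -> toroidal

Answer: toroidal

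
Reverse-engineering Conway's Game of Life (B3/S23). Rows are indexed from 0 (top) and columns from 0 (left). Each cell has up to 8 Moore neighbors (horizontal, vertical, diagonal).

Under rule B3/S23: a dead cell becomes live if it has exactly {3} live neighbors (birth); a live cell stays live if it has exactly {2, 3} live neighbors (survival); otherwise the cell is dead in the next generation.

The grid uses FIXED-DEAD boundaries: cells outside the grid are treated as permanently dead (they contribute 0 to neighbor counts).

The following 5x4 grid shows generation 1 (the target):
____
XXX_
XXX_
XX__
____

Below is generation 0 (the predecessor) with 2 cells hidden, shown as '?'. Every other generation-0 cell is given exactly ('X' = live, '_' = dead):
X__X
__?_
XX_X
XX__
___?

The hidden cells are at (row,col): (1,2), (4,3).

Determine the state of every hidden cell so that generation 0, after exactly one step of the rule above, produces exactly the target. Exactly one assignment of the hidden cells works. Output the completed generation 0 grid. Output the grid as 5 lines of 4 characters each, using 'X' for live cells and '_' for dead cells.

Hidden generation-0 cells (in order): (1,2), (4,3).
A hidden cell only influences target cells in its own 3x3 neighborhood. Try each of the 2^2 = 4 assignments, step the completed generation 0 forward once under B3/S23, and compare with the target:
  (1,2)=_ (4,3)=_ -> step gives (3,2)='X' but target has '_' -> reject
  (1,2)=_ (4,3)=X -> step reproduces the target at every cell -> ACCEPT
  (1,2)=X (4,3)=_ -> step gives (1,1)='_' but target has 'X' -> reject
  (1,2)=X (4,3)=X -> step gives (1,1)='_' but target has 'X' -> reject
Unique solution: (1,2)=dead, (4,3)=live.
Check: live-neighbor counts of every cell in the completed generation 0:
0110
3332
3330
3342
2220
Applying B3/S23 to generation 0 with these counts gives:
____
XXX_
XXX_
XX__
____
which matches the target exactly.

Answer: X__X
____
XX_X
XX__
___X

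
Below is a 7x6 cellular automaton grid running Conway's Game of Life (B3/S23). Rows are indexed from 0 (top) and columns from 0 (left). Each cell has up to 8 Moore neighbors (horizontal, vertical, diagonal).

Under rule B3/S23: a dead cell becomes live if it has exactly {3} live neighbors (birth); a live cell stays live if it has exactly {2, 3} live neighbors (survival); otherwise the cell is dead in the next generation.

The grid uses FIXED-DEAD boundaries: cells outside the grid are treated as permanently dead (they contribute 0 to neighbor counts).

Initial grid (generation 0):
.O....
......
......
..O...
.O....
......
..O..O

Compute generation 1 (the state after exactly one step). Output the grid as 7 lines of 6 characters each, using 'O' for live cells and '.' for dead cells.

Simulating step by step:
Generation 0 (given above): 5 live cells
Generation 1: 0 live cells
(generation 1 grid is the final answer)

Answer: ......
......
......
......
......
......
......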